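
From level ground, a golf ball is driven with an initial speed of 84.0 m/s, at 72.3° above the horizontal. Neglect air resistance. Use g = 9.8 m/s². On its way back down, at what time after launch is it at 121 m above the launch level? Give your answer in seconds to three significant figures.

14.6 s

Horizontal component vₓ = 84.00 cos 72.3° = 25.54 m/s; vertical v_y0 = 84.00 sin 72.3° = 80.02 m/s.
Require v_y0 t − ½ g t² = 121, i.e. 4.900 t² − 80.02 t + 121 = 0.
t = [80.02 ± √(80.02² − 2·9.80·121)] / 9.80 = (80.02 ± 63.50) / 9.80, so t = 1.686 s or t = 14.65 s.
The descending-branch root is 14.65 s.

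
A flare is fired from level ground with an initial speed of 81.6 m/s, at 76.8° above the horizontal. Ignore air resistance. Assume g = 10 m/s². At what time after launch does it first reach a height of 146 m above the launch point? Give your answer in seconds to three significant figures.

Horizontal component vₓ = 81.60 cos 76.8° = 18.63 m/s; vertical v_y0 = 81.60 sin 76.8° = 79.44 m/s.
Set y = v_y0 t − ½ g t² = 146: 5.000 t² − 79.44 t + 146 = 0.
Quadratic formula: t = (79.44 ± √3391.4) / 10.0 = (79.44 ± 58.24) / 10.0 → t = 2.121 s or 13.77 s.
The first (ascending) time is 2.121 s.

2.12 s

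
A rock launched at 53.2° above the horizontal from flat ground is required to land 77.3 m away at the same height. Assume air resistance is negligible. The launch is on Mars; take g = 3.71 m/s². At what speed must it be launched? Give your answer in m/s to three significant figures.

17.3 m/s

On level ground R = v₀² sin 2θ / g ⇒ v₀ = √(gR / sin 2θ).
v₀ = √(3.71 × 77.3 / sin 106.4°) = √(286.8 / 0.9593) = √298.95 = 17.29 m/s.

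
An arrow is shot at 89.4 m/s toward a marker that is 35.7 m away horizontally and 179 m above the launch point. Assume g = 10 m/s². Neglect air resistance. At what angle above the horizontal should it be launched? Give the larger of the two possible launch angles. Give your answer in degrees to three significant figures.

Trajectory: y = x tanθ − g x² (1 + tan²θ)/(2v₀²). With x = 35.7, y = 179, v₀ = 89.4, g = 10.0:
0.7973 tan²θ − 35.7 tanθ + (179.8) = 0.
tanθ = [35.7 ± √(35.7² − 4 × 0.7973 × (179.8))] / (2 × 0.7973) = (35.7 ± 26.48) / 1.595, giving tanθ = 5.783 or 38.99.
θ = 80.19° or 88.53°; the larger is 88.53°.

88.5°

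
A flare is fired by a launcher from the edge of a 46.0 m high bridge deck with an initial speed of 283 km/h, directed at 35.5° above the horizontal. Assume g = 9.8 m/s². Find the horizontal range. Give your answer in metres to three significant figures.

Convert: 283 km/h = 283/3.6 = 78.61 m/s.
vₓ = 78.61 cos 35.5° = 64.00 m/s; v_y0 = 78.61 sin 35.5° = 45.65 m/s.
The projectile lands when y = 46.0 + (45.65) t − ½·9.80·t² = 0. Positive root: t = (45.65 + √(45.65² + 2·9.80·46.0)) / 9.80 = (45.65 + 54.64) / 9.80 = 10.23 s.
Horizontal distance: R = vₓ t = 64.00 × 10.23 = 654.9 m.

655 m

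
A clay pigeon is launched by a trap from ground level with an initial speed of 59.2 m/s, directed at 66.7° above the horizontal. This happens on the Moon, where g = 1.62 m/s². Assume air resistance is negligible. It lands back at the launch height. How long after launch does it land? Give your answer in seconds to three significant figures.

vₓ = 59.20 cos 66.7° = 23.42 m/s; v_y0 = 59.20 sin 66.7° = 54.37 m/s.
It returns to y = 0 when t = 2 v_y0 / g = 2(54.37)/1.62 = 67.13 s.

67.1 s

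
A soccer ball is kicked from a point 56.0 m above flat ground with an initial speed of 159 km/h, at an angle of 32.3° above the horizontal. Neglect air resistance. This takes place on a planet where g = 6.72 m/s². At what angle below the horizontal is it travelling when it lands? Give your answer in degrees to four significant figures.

Convert: 159 km/h = 159/3.6 = 44.17 m/s.
Components: vₓ = 44.17 cos 32.3° = 37.33 m/s, v_y0 = 44.17 sin 32.3° = 23.60 m/s.
With up positive and y = 0 at the ground: y(t) = 56.0 + (23.60) t − 3.360 t². Setting y = 0 and taking the positive root: t = [23.60 + √(23.60² + 2·6.72·56.0)] / 6.72 = (23.60 + 36.19) / 6.72 = 8.897 s.
At impact: v_y = v_y0 − g t = −36.19 m/s; vₓ = 37.33 m/s.
Angle below horizontal: arctan(|v_y|/vₓ) = arctan(36.19/37.33) = 44.11°.

44.11°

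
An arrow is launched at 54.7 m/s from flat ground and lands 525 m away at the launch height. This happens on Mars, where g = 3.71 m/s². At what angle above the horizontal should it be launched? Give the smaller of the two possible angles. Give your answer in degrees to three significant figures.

20.3°

R = v₀² sin 2θ / g gives sin 2θ = gR/v₀² = 3.71·525/54.7² = 0.6510.
2θ = 40.61° or 180° − 40.61° = 139.4°, so θ = 20.31° or 69.69°.
The smaller angle is 20.31°.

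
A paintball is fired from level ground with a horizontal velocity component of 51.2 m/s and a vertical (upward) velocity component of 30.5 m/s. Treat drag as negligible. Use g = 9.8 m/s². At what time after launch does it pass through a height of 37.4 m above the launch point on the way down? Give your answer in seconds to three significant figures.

Set y = v_y0 t − ½ g t² = 37.4: 4.900 t² − 30.50 t + 37.4 = 0.
Quadratic formula: t = (30.50 ± √197.21) / 9.80 = (30.50 ± 14.04) / 9.80 → t = 1.679 s or 4.545 s.
The descending-branch root is 4.545 s.

4.55 s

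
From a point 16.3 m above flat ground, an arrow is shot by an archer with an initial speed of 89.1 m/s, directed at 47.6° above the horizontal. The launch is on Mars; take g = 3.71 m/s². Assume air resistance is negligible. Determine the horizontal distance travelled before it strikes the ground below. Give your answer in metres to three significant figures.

2150 m

Components: vₓ = 89.10 cos 47.6° = 60.08 m/s, v_y0 = 89.10 sin 47.6° = 65.80 m/s.
With up positive and y = 0 at the ground: y(t) = 16.3 + (65.80) t − 1.855 t². Setting y = 0 and taking the positive root: t = [65.80 + √(65.80² + 2·3.71·16.3)] / 3.71 = (65.80 + 66.71) / 3.71 = 35.72 s.
Horizontal distance: R = vₓ t = 60.08 × 35.72 = 2146 m.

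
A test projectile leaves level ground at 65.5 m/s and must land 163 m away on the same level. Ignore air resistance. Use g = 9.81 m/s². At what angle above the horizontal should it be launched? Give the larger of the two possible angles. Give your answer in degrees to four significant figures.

79.06°

From R = (v₀²/g) sin 2θ: sin 2θ = 9.81 × 163 / 4290.2 = 0.3727.
2θ = 21.88° or 180° − 21.88° = 158.1°, so θ = 10.94° or 79.06°.
The larger angle is 79.06°.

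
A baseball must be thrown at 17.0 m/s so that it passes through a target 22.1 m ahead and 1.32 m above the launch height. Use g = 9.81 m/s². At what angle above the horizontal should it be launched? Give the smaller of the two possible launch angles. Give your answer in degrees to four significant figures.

28.68°

Trajectory: y = x tanθ − g x² (1 + tan²θ)/(2v₀²). With x = 22.1, y = 1.32, v₀ = 17.0, g = 9.81:
8.289 tan²θ − 22.1 tanθ + (9.609) = 0.
tanθ = [22.1 ± √(22.1² − 4 × 8.289 × (9.609))] / (2 × 8.289) = (22.1 ± 13.03) / 16.58, giving tanθ = 0.5471 or 2.119.
θ = 28.68° or 64.74°; the smaller is 28.68°.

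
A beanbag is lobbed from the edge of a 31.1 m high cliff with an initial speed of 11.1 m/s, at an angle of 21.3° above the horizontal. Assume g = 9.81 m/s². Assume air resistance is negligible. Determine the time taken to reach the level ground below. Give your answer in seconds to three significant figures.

Components: vₓ = 11.10 cos 21.3° = 10.34 m/s, v_y0 = 11.10 sin 21.3° = 4.032 m/s.
With up positive and y = 0 at the ground: y(t) = 31.1 + (4.032) t − 4.905 t². Setting y = 0 and taking the positive root: t = [4.032 + √(4.032² + 2·9.81·31.1)] / 9.81 = (4.032 + 25.03) / 9.81 = 2.962 s.

2.96 s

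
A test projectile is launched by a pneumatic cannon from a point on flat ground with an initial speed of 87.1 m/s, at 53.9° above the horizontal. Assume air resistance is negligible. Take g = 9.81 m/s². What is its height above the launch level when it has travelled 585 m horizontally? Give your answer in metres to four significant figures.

Horizontal component vₓ = 87.10 cos 53.9° = 51.32 m/s; vertical v_y0 = 87.10 sin 53.9° = 70.38 m/s.
x = vₓ t ⇒ t = 585/51.32 = 11.40 s.
Height: y = v_y0 t − ½ g t² = 70.38 × 11.40 − 4.905 × 11.40² = 802.2 − 637.4 = 164.9 m.

164.9 m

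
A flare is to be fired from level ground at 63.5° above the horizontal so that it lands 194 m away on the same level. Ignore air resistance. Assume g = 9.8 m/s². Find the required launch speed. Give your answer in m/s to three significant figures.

Level-ground range: R = v₀² sin(2θ)/g, so v₀ = √(gR / sin 2θ).
v₀ = √(9.80 × 194 / sin 127.0°) = √(1901 / 0.7986) = √2380.6 = 48.79 m/s.

48.8 m/s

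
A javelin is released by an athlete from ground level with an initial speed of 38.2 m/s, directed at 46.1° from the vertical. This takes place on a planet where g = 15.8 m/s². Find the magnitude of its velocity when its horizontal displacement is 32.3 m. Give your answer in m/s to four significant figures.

28.65 m/s

vₓ = 38.20 sin 46.1° = 27.53 m/s; v_y0 = 38.20 cos 46.1° = 26.49 m/s.
At x = 32.3 m, t = x/vₓ = 32.3/27.53 = 1.173 s.
Vertical velocity there: v_y = v_y0 − g t = 26.49 − 15.8 × 1.173 = 7.947 m/s.
Speed: √(vₓ² + v_y²) = √(27.53² + 7.947²) = 28.65 m/s.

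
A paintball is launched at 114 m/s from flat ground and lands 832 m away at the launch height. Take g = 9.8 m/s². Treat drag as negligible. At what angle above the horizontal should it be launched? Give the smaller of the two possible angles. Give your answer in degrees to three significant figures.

19.4°

From R = (v₀²/g) sin 2θ: sin 2θ = 9.80 × 832 / 12996 = 0.6274.
2θ = 38.86° or 180° − 38.86° = 141.1°, so θ = 19.43° or 70.57°.
The smaller angle is 19.43°.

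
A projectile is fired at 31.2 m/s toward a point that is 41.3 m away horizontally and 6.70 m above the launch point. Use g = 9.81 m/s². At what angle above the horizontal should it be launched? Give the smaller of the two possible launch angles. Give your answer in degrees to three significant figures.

Trajectory: y = x tanθ − g x² (1 + tan²θ)/(2v₀²). With x = 41.3, y = 6.70, v₀ = 31.2, g = 9.81:
8.595 tan²θ − 41.3 tanθ + (15.29) = 0.
tanθ = [41.3 ± √(41.3² − 4 × 8.595 × (15.29))] / (2 × 8.595) = (41.3 ± 34.35) / 17.19, giving tanθ = 0.4044 or 4.401.
θ = 22.02° or 77.20°; the smaller is 22.02°.

22.0°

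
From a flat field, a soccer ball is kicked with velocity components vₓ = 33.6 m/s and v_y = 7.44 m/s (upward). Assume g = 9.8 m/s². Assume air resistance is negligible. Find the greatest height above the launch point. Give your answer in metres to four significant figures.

Peak height H = v_y0² / (2g) = 55.354 / 19.60 = 2.824 m.

2.824 m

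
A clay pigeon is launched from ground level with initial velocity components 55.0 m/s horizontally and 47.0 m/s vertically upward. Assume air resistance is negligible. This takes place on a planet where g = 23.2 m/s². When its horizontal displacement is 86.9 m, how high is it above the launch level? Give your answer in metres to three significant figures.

45.3 m

At x = 86.9 m, t = x/vₓ = 86.9/55.00 = 1.580 s.
Height: y = v_y0 t − ½ g t² = 47.00 × 1.580 − 11.60 × 1.580² = 74.26 − 28.96 = 45.30 m.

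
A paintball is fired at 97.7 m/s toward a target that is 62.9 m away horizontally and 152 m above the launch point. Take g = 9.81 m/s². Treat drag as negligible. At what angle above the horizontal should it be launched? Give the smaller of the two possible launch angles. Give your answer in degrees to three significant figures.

69.5°

Trajectory: y = x tanθ − g x² (1 + tan²θ)/(2v₀²). With x = 62.9, y = 152, v₀ = 97.7, g = 9.81:
2.033 tan²θ − 62.9 tanθ + (154.0) = 0.
tanθ = [62.9 ± √(62.9² − 4 × 2.033 × (154.0))] / (2 × 2.033) = (62.9 ± 52.00) / 4.066, giving tanθ = 2.681 or 28.26.
θ = 69.55° or 87.97°; the smaller is 69.55°.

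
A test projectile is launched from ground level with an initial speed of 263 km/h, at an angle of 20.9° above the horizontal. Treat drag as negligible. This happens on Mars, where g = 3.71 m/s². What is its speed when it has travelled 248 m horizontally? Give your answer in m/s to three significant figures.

Convert: 263 km/h = 263/3.6 = 73.06 m/s.
Resolve: vₓ = 73.06 cos 20.9° = 68.25 m/s and v_y0 = 73.06 sin 20.9° = 26.06 m/s.
Time to reach x = 248 m: t = x/vₓ = 248/68.25 = 3.634 s.
Vertical velocity there: v_y = v_y0 − g t = 26.06 − 3.71 × 3.634 = 12.58 m/s.
Speed: √(vₓ² + v_y²) = √(68.25² + 12.58²) = 69.40 m/s.

69.4 m/s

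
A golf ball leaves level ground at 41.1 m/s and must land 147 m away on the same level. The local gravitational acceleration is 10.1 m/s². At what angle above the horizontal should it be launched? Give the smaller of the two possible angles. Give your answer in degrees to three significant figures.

30.8°

R = v₀² sin 2θ / g gives sin 2θ = gR/v₀² = 10.1·147/41.1² = 0.8789.
2θ = 61.51° or 180° − 61.51° = 118.5°, so θ = 30.76° or 59.24°.
The smaller angle is 30.76°.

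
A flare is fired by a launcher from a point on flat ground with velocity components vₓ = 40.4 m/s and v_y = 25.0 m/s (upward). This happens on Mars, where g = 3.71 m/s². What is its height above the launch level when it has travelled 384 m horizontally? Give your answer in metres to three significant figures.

70.0 m

x = vₓ t ⇒ t = 384/40.40 = 9.505 s.
Height: y = v_y0 t − ½ g t² = 25.00 × 9.505 − 1.855 × 9.505² = 237.6 − 167.6 = 70.04 m.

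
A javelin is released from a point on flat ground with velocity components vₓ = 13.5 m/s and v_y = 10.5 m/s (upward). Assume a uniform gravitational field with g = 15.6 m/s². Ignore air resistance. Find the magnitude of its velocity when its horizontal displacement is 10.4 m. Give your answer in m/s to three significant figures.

x = vₓ t ⇒ t = 10.4/13.50 = 0.7704 s.
Vertical velocity there: v_y = v_y0 − g t = 10.50 − 15.6 × 0.7704 = −1.518 m/s.
Speed: √(vₓ² + v_y²) = √(13.50² + 1.518²) = 13.59 m/s.

13.6 m/s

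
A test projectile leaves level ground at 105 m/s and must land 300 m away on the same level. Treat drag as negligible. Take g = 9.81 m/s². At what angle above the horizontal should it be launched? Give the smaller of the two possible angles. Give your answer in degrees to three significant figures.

From R = (v₀²/g) sin 2θ: sin 2θ = 9.81 × 300 / 11025 = 0.2669.
2θ = 15.48° or 180° − 15.48° = 164.5°, so θ = 7.741° or 82.26°.
The smaller angle is 7.741°.

7.74°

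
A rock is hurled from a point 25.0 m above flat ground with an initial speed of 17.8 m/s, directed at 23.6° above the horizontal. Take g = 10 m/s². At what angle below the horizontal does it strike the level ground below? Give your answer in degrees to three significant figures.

Resolve: vₓ = 17.80 cos 23.6° = 16.31 m/s and v_y0 = 17.80 sin 23.6° = 7.126 m/s.
Vertical motion (up positive, ground at y = 0): 5.000 t² − (7.126) t − 25.0 = 0, so t = (7.126 + √(7.126² + 2·10.0·25.0)) / 10.0 = (7.126 + 23.47) / 10.0 = 3.059 s.
At impact: v_y = v_y0 − g t = −23.47 m/s; vₓ = 16.31 m/s.
Angle below horizontal: arctan(|v_y|/vₓ) = arctan(23.47/16.31) = 55.20°.

55.2°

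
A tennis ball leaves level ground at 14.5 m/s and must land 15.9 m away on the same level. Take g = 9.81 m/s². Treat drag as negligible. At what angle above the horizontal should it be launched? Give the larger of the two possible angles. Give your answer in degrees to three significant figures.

66.1°

Level-ground range R = v₀² sin(2θ)/g ⇒ sin(2θ) = gR/v₀² = 9.81 × 15.9 / 14.5² = 0.7419.
2θ = 47.89° or 180° − 47.89° = 132.1°, so θ = 23.95° or 66.05°.
The larger angle is 66.05°.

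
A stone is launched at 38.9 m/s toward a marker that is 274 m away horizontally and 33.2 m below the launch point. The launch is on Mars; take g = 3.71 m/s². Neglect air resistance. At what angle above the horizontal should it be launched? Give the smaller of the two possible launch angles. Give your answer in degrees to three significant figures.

13.1°

Trajectory: y = x tanθ − g x² (1 + tan²θ)/(2v₀²). With x = 274, y = −33.2, v₀ = 38.9, g = 3.71:
92.03 tan²θ − 274 tanθ + (58.83) = 0.
tanθ = [274 ± √(274² − 4 × 92.03 × (58.83))] / (2 × 92.03) = (274 ± 231.1) / 184.1, giving tanθ = 0.2329 or 2.744.
θ = 13.11° or 69.98°; the smaller is 13.11°.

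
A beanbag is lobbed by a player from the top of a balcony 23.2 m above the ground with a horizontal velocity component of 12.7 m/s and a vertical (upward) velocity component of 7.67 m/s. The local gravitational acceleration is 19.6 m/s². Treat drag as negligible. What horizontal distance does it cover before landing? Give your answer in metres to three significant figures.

The projectile lands when y = 23.2 + (7.670) t − ½·19.6·t² = 0. Positive root: t = (7.670 + √(7.670² + 2·19.6·23.2)) / 19.6 = (7.670 + 31.12) / 19.6 = 1.979 s.
Horizontal distance: R = vₓ t = 12.70 × 1.979 = 25.13 m.

25.1 m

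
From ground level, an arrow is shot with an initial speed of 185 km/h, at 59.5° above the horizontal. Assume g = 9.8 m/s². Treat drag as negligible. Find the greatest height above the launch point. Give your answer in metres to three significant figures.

Convert: 185 km/h = 185/3.6 = 51.39 m/s.
vₓ = 51.39 cos 59.5° = 26.08 m/s; v_y0 = 51.39 sin 59.5° = 44.28 m/s.
Maximum height: H = v_y0² / (2g) = 44.28² / (2 × 9.80) = 100.0 m.

100 m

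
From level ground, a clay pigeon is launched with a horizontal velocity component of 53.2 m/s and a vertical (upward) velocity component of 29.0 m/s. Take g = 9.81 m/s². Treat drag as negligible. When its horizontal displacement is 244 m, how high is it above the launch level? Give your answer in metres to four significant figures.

Time to reach x = 244 m: t = x/vₓ = 244/53.20 = 4.586 s.
Height: y = v_y0 t − ½ g t² = 29.00 × 4.586 − 4.905 × 4.586² = 133.0 − 103.2 = 29.83 m.

29.83 m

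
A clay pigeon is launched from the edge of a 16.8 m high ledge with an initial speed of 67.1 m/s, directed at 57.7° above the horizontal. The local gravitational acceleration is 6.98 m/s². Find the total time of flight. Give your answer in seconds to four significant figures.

Components: vₓ = 67.10 cos 57.7° = 35.86 m/s, v_y0 = 67.10 sin 57.7° = 56.72 m/s.
With up positive and y = 0 at the ground: y(t) = 16.8 + (56.72) t − 3.490 t². Setting y = 0 and taking the positive root: t = [56.72 + √(56.72² + 2·6.98·16.8)] / 6.98 = (56.72 + 58.75) / 6.98 = 16.54 s.

16.54 s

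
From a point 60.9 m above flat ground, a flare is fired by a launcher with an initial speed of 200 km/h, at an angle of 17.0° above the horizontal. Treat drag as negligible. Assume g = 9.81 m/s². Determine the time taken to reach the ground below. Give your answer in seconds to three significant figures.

5.55 s

Convert: 200 km/h = 200/3.6 = 55.56 m/s.
Components: vₓ = 55.56 cos 17.0° = 53.13 m/s, v_y0 = 55.56 sin 17.0° = 16.24 m/s.
Vertical motion (up positive, ground at y = 0): 4.905 t² − (16.24) t − 60.9 = 0, so t = (16.24 + √(16.24² + 2·9.81·60.9)) / 9.81 = (16.24 + 38.19) / 9.81 = 5.549 s.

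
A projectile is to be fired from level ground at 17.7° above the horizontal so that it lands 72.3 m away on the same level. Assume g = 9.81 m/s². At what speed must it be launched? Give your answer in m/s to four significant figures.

34.99 m/s

Level-ground range: R = v₀² sin(2θ)/g, so v₀ = √(gR / sin 2θ).
v₀ = √(9.81 × 72.3 / sin 35.40°) = √(709.3 / 0.5793) = √1224.4 = 34.99 m/s.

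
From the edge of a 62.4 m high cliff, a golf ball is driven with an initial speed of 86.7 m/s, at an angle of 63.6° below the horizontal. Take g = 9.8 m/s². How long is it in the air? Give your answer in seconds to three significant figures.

0.766 s

Horizontal component vₓ = 86.70 cos 63.6° = 38.55 m/s; vertical v_y0 = −77.66 m/s (downward).
The projectile lands when y = 62.4 + (−77.66) t − ½·9.80·t² = 0. Positive root: t = (−77.66 + √(77.66² + 2·9.80·62.4)) / 9.80 = (−77.66 + 85.17) / 9.80 = 0.7665 s.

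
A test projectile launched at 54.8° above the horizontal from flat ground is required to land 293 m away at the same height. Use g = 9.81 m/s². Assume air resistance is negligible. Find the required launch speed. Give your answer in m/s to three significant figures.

55.2 m/s

From R = (v₀² / g) sin 2θ: v₀ = √(gR / sin 2θ).
v₀ = √(9.81 × 293 / sin 109.6°) = √(2874 / 0.9421) = √3051.1 = 55.24 m/s.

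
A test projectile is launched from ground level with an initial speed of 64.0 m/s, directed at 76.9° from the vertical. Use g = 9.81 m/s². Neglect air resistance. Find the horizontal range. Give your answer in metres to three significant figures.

184 m

vₓ = 64.00 sin 76.9° = 62.33 m/s; v_y0 = 64.00 cos 76.9° = 14.51 m/s.
Time aloft: T = 2 v_y0 / g = 2 × 14.51 / 9.81 = 2.957 s.
Horizontal distance R = vₓ T = 62.33 × 2.957 = 184.3 m.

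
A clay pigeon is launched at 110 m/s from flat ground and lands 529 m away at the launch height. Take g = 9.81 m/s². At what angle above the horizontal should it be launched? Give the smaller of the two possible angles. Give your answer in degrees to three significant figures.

From R = (v₀²/g) sin 2θ: sin 2θ = 9.81 × 529 / 12100 = 0.4289.
2θ = 25.40° or 180° − 25.40° = 154.6°, so θ = 12.70° or 77.30°.
The smaller angle is 12.70°.

12.7°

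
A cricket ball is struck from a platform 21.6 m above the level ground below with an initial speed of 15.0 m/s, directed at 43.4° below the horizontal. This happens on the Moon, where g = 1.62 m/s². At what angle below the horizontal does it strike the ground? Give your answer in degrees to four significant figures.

vₓ = 15.00 cos 43.4° = 10.90 m/s; v_y0 = −10.31 m/s (downward).
With up positive and y = 0 at the ground: y(t) = 21.6 + (−10.31) t − 0.8100 t². Setting y = 0 and taking the positive root: t = [−10.31 + √(10.31² + 2·1.62·21.6)] / 1.62 = (−10.31 + 13.27) / 1.62 = 1.832 s.
At impact: v_y = v_y0 − g t = −13.27 m/s; vₓ = 10.90 m/s.
Angle below horizontal: arctan(|v_y|/vₓ) = arctan(13.27/10.90) = 50.61°.

50.61°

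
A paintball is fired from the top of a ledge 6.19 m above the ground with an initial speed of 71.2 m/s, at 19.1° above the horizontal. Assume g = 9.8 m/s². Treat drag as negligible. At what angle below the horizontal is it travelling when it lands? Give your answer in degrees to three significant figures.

21.0°

Components: vₓ = 71.20 cos 19.1° = 67.28 m/s, v_y0 = 71.20 sin 19.1° = 23.30 m/s.
The projectile lands when y = 6.19 + (23.30) t − ½·9.80·t² = 0. Positive root: t = (23.30 + √(23.30² + 2·9.80·6.19)) / 9.80 = (23.30 + 25.77) / 9.80 = 5.007 s.
At impact: v_y = v_y0 − g t = −25.77 m/s; vₓ = 67.28 m/s.
Angle below horizontal: arctan(|v_y|/vₓ) = arctan(25.77/67.28) = 20.96°.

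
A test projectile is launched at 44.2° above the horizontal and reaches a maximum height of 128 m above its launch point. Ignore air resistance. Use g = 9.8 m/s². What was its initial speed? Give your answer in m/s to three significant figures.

At the peak v_y = 0, so v_y0 = √(2gH) = √(2 × 9.80 × 128) = 50.09 m/s.
v_y0 = v₀ sin θ ⇒ v₀ = 50.09 / sin 44.2° = 71.85 m/s.

71.8 m/s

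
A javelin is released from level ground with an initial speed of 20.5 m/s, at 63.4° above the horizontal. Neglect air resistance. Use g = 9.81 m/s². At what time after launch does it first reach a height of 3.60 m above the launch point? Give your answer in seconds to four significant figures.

0.2080 s

Components: vₓ = 20.50 cos 63.4° = 9.179 m/s, v_y0 = 20.50 sin 63.4° = 18.33 m/s.
Set y = v_y0 t − ½ g t² = 3.60: 4.905 t² − 18.33 t + 3.60 = 0.
Quadratic formula: t = (18.33 ± √265.36) / 9.81 = (18.33 ± 16.29) / 9.81 → t = 0.2080 s or 3.529 s.
The first (ascending) time is 0.2080 s.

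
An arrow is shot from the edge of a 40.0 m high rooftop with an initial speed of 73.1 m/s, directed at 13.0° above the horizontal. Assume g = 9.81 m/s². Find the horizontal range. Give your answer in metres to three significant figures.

Resolve: vₓ = 73.10 cos 13.0° = 71.23 m/s and v_y0 = 73.10 sin 13.0° = 16.44 m/s.
Vertical motion (up positive, ground at y = 0): 4.905 t² − (16.44) t − 40.0 = 0, so t = (16.44 + √(16.44² + 2·9.81·40.0)) / 9.81 = (16.44 + 32.48) / 9.81 = 4.988 s.
Horizontal distance: R = vₓ t = 71.23 × 4.988 = 355.2 m.

355 m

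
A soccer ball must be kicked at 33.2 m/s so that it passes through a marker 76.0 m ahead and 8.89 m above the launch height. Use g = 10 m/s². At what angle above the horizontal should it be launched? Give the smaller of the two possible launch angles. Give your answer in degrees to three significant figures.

29.9°

Trajectory: y = x tanθ − g x² (1 + tan²θ)/(2v₀²). With x = 76.0, y = 8.89, v₀ = 33.2, g = 10.0:
26.20 tan²θ − 76.0 tanθ + (35.09) = 0.
tanθ = [76.0 ± √(76.0² − 4 × 26.20 × (35.09))] / (2 × 26.20) = (76.0 ± 45.81) / 52.40, giving tanθ = 0.5762 or 2.324.
θ = 29.95° or 66.72°; the smaller is 29.95°.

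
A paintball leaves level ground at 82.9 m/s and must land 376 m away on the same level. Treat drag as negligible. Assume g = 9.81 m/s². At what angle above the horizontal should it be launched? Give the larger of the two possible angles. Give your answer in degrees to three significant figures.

Level-ground range R = v₀² sin(2θ)/g ⇒ sin(2θ) = gR/v₀² = 9.81 × 376 / 82.9² = 0.5367.
2θ = 32.46° or 180° − 32.46° = 147.5°, so θ = 16.23° or 73.77°.
The larger angle is 73.77°.

73.8°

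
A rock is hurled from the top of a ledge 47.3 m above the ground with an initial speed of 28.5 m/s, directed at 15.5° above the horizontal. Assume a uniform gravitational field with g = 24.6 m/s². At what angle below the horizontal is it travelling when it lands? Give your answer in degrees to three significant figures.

Horizontal component vₓ = 28.50 cos 15.5° = 27.46 m/s; vertical v_y0 = 28.50 sin 15.5° = 7.616 m/s.
The projectile lands when y = 47.3 + (7.616) t − ½·24.6·t² = 0. Positive root: t = (7.616 + √(7.616² + 2·24.6·47.3)) / 24.6 = (7.616 + 48.84) / 24.6 = 2.295 s.
At impact: v_y = v_y0 − g t = −48.84 m/s; vₓ = 27.46 m/s.
Angle below horizontal: arctan(|v_y|/vₓ) = arctan(48.84/27.46) = 60.65°.

60.6°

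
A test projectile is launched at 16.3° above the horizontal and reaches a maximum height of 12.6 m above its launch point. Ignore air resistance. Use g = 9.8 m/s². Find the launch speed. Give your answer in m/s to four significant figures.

55.99 m/s

At the peak v_y = 0, so v_y0 = √(2gH) = √(2 × 9.80 × 12.6) = 15.71 m/s.
v_y0 = v₀ sin θ ⇒ v₀ = 15.71 / sin 16.3° = 55.99 m/s.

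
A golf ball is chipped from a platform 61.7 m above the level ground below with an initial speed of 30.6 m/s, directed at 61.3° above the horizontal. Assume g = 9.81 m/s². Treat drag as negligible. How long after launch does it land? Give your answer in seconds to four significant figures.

Components: vₓ = 30.60 cos 61.3° = 14.69 m/s, v_y0 = 30.60 sin 61.3° = 26.84 m/s.
With up positive and y = 0 at the ground: y(t) = 61.7 + (26.84) t − 4.905 t². Setting y = 0 and taking the positive root: t = [26.84 + √(26.84² + 2·9.81·61.7)] / 9.81 = (26.84 + 43.94) / 9.81 = 7.215 s.

7.215 s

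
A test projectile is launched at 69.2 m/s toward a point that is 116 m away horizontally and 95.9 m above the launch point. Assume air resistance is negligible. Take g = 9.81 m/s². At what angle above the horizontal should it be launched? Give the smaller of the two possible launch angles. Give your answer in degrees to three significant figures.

47.3°

Trajectory: y = x tanθ − g x² (1 + tan²θ)/(2v₀²). With x = 116, y = 95.9, v₀ = 69.2, g = 9.81:
13.78 tan²θ − 116 tanθ + (109.7) = 0.
tanθ = [116 ± √(116² − 4 × 13.78 × (109.7))] / (2 × 13.78) = (116 ± 86.08) / 27.57, giving tanθ = 1.086 or 7.331.
θ = 47.35° or 82.23°; the smaller is 47.35°.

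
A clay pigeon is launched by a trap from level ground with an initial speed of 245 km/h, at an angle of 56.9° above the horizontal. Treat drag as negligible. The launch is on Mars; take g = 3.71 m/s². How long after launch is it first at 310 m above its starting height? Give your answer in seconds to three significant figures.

7.06 s

Convert: 245 km/h = 245/3.6 = 68.06 m/s.
Resolve: vₓ = 68.06 cos 56.9° = 37.17 m/s and v_y0 = 68.06 sin 56.9° = 57.01 m/s.
Require v_y0 t − ½ g t² = 310, i.e. 1.855 t² − 57.01 t + 310 = 0.
t = [57.01 ± √(57.01² − 2·3.71·310)] / 3.71 = (57.01 ± 30.82) / 3.71, so t = 7.059 s or t = 23.68 s.
The first (ascending) time is 7.059 s.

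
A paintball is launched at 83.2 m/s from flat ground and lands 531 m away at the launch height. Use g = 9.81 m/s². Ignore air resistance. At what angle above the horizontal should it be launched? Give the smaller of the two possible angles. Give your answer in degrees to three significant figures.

24.4°

Level-ground range R = v₀² sin(2θ)/g ⇒ sin(2θ) = gR/v₀² = 9.81 × 531 / 83.2² = 0.7525.
2θ = 48.81° or 180° − 48.81° = 131.2°, so θ = 24.40° or 65.60°.
The smaller angle is 24.40°.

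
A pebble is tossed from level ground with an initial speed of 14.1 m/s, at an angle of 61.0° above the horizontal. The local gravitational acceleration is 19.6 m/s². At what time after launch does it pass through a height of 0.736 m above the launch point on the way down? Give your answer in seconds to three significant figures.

Resolve: vₓ = 14.10 cos 61.0° = 6.836 m/s and v_y0 = 14.10 sin 61.0° = 12.33 m/s.
Height y(t) = 12.33 t − 9.800 t² = 0.736 gives 9.800 t² − 12.33 t + 0.736 = 0.
t = [12.33 ± √(12.33² − 2·19.6·0.736)] / 19.6 = (12.33 ± 11.10) / 19.6, so t = 0.06282 s or t = 1.196 s.
The descending-branch root is 1.196 s.

1.20 s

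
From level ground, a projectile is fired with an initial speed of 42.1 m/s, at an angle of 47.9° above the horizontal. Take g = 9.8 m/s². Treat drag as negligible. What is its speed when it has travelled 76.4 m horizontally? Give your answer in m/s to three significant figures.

Resolve: vₓ = 42.10 cos 47.9° = 28.22 m/s and v_y0 = 42.10 sin 47.9° = 31.24 m/s.
At x = 76.4 m, t = x/vₓ = 76.4/28.22 = 2.707 s.
Vertical velocity there: v_y = v_y0 − g t = 31.24 − 9.80 × 2.707 = 4.710 m/s.
Speed: √(vₓ² + v_y²) = √(28.22² + 4.710²) = 28.62 m/s.

28.6 m/s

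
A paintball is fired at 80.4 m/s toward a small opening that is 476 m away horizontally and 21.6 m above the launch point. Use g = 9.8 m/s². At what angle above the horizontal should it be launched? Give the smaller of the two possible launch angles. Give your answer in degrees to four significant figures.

Trajectory: y = x tanθ − g x² (1 + tan²θ)/(2v₀²). With x = 476, y = 21.6, v₀ = 80.4, g = 9.80:
171.8 tan²θ − 476 tanθ + (193.4) = 0.
tanθ = [476 ± √(476² − 4 × 171.8 × (193.4))] / (2 × 171.8) = (476 ± 306.2) / 343.5, giving tanθ = 0.4944 or 2.277.
θ = 26.31° or 66.29°; the smaller is 26.31°.

26.31°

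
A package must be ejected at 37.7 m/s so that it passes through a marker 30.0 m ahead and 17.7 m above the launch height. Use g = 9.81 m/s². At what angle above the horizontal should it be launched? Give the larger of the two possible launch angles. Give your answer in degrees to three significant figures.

83.6°

Trajectory: y = x tanθ − g x² (1 + tan²θ)/(2v₀²). With x = 30.0, y = 17.7, v₀ = 37.7, g = 9.81:
3.106 tan²θ − 30.0 tanθ + (20.81) = 0.
tanθ = [30.0 ± √(30.0² − 4 × 3.106 × (20.81))] / (2 × 3.106) = (30.0 ± 25.33) / 6.212, giving tanθ = 0.7521 or 8.907.
θ = 36.95° or 83.59°; the larger is 83.59°.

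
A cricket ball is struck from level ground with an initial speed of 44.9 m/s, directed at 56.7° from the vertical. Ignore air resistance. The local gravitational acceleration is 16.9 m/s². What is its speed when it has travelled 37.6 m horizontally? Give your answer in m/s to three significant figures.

Horizontal component vₓ = 44.90 sin 56.7° = 37.53 m/s; vertical v_y0 = 44.90 cos 56.7° = 24.65 m/s.
x = vₓ t ⇒ t = 37.6/37.53 = 1.002 s.
Vertical velocity there: v_y = v_y0 − g t = 24.65 − 16.9 × 1.002 = 7.719 m/s.
Speed: √(vₓ² + v_y²) = √(37.53² + 7.719²) = 38.31 m/s.

38.3 m/s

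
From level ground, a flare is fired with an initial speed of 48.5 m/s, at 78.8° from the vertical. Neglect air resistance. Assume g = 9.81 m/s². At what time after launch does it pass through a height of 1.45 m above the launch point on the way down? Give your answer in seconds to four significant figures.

1.752 s

Horizontal component vₓ = 48.50 sin 78.8° = 47.58 m/s; vertical v_y0 = 48.50 cos 78.8° = 9.420 m/s.
Set y = v_y0 t − ½ g t² = 1.45: 4.905 t² − 9.420 t + 1.45 = 0.
t = [9.420 ± √(9.420² − 2·9.81·1.45)] / 9.81 = (9.420 ± 7.765) / 9.81, so t = 0.1687 s or t = 1.752 s.
The descending-branch root is 1.752 s.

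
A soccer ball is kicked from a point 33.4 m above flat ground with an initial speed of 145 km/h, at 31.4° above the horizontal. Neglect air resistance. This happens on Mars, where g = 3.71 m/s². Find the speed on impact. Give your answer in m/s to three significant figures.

Convert: 145 km/h = 145/3.6 = 40.28 m/s.
Resolve: vₓ = 40.28 cos 31.4° = 34.38 m/s and v_y0 = 40.28 sin 31.4° = 20.99 m/s.
The projectile lands when y = 33.4 + (20.99) t − ½·3.71·t² = 0. Positive root: t = (20.99 + √(20.99² + 2·3.71·33.4)) / 3.71 = (20.99 + 26.23) / 3.71 = 12.73 s.
Vertical velocity at impact: v_y = v_y0 − g t = 20.99 − 3.71 × 12.73 = −26.23 m/s.
Speed: |v| = √(vₓ² + v_y²) = √(34.38² + 26.23²) = 43.24 m/s.

43.2 m/s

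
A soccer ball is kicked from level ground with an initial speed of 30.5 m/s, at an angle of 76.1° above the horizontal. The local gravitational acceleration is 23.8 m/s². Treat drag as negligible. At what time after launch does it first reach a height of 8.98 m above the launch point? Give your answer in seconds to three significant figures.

Horizontal component vₓ = 30.50 cos 76.1° = 7.327 m/s; vertical v_y0 = 30.50 sin 76.1° = 29.61 m/s.
Height y(t) = 29.61 t − 11.90 t² = 8.98 gives 11.90 t² − 29.61 t + 8.98 = 0.
Quadratic formula: t = (29.61 ± √449.12) / 23.8 = (29.61 ± 21.19) / 23.8 → t = 0.3535 s or 2.134 s.
The first (ascending) time is 0.3535 s.

0.354 s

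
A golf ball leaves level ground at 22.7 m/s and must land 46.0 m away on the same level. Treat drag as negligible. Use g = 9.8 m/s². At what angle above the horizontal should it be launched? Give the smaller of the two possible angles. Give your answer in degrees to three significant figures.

30.5°

R = v₀² sin 2θ / g gives sin 2θ = gR/v₀² = 9.80·46.0/22.7² = 0.8748.
2θ = 61.03° or 180° − 61.03° = 119.0°, so θ = 30.51° or 59.49°.
The smaller angle is 30.51°.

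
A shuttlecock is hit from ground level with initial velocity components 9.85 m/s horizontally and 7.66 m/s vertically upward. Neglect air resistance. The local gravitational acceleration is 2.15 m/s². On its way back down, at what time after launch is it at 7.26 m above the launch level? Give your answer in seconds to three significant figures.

6.00 s

Require v_y0 t − ½ g t² = 7.26, i.e. 1.075 t² − 7.660 t + 7.26 = 0.
t = [7.660 ± √(7.660² − 2·2.15·7.26)] / 2.15 = (7.660 ± 5.240) / 2.15, so t = 1.126 s or t = 6.000 s.
The descending-branch root is 6.000 s.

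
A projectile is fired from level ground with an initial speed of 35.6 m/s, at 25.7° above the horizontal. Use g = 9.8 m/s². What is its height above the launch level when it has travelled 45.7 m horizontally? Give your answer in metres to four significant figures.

Horizontal component vₓ = 35.60 cos 25.7° = 32.08 m/s; vertical v_y0 = 35.60 sin 25.7° = 15.44 m/s.
x = vₓ t ⇒ t = 45.7/32.08 = 1.425 s.
Height: y = v_y0 t − ½ g t² = 15.44 × 1.425 − 4.900 × 1.425² = 21.99 − 9.945 = 12.05 m.

12.05 m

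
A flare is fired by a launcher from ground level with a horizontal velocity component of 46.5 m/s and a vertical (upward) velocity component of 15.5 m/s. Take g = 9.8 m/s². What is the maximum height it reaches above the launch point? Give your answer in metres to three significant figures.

12.3 m

Peak height H = v_y0² / (2g) = 240.25 / 19.60 = 12.26 m.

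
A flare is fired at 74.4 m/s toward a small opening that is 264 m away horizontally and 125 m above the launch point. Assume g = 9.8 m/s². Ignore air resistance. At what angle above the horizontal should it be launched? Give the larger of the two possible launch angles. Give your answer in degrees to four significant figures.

Trajectory: y = x tanθ − g x² (1 + tan²θ)/(2v₀²). With x = 264, y = 125, v₀ = 74.4, g = 9.80:
61.70 tan²θ − 264 tanθ + (186.7) = 0.
tanθ = [264 ± √(264² − 4 × 61.70 × (186.7))] / (2 × 61.70) = (264 ± 153.7) / 123.4, giving tanθ = 0.8939 or 3.385.
θ = 41.79° or 73.54°; the larger is 73.54°.

73.54°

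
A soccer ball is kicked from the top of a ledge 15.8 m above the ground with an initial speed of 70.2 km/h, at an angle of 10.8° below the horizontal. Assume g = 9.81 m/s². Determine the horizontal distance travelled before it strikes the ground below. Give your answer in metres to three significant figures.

28.0 m

Convert: 70.2 km/h = 70.2/3.6 = 19.50 m/s.
Horizontal component vₓ = 19.50 cos 10.8° = 19.15 m/s; vertical v_y0 = −3.654 m/s (downward).
With up positive and y = 0 at the ground: y(t) = 15.8 + (−3.654) t − 4.905 t². Setting y = 0 and taking the positive root: t = [−3.654 + √(3.654² + 2·9.81·15.8)] / 9.81 = (−3.654 + 17.98) / 9.81 = 1.461 s.
Horizontal distance: R = vₓ t = 19.15 × 1.461 = 27.98 m.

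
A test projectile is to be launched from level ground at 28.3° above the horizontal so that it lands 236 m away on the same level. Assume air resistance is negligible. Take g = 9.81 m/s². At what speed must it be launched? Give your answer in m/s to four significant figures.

From R = (v₀² / g) sin 2θ: v₀ = √(gR / sin 2θ).
v₀ = √(9.81 × 236 / sin 56.60°) = √(2315 / 0.8348) = √2773.2 = 52.66 m/s.

52.66 m/s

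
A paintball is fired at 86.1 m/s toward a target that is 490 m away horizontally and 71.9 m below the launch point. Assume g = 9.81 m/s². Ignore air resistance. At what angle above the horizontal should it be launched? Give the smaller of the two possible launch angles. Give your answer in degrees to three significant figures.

Trajectory: y = x tanθ − g x² (1 + tan²θ)/(2v₀²). With x = 490, y = −71.9, v₀ = 86.1, g = 9.81:
158.9 tan²θ − 490 tanθ + (86.96) = 0.
tanθ = [490 ± √(490² − 4 × 158.9 × (86.96))] / (2 × 158.9) = (490 ± 429.9) / 317.7, giving tanθ = 0.1891 or 2.895.
θ = 10.71° or 70.95°; the smaller is 10.71°.

10.7°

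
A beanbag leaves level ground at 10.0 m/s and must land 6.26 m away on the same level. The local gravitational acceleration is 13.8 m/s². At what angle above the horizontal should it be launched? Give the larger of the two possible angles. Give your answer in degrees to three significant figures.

Level-ground range R = v₀² sin(2θ)/g ⇒ sin(2θ) = gR/v₀² = 13.8 × 6.26 / 10.0² = 0.8639.
2θ = 59.76° or 180° − 59.76° = 120.2°, so θ = 29.88° or 60.12°.
The larger angle is 60.12°.

60.1°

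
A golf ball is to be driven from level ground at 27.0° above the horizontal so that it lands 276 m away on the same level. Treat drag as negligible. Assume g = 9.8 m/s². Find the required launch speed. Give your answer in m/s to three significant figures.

On level ground R = v₀² sin 2θ / g ⇒ v₀ = √(gR / sin 2θ).
v₀ = √(9.80 × 276 / sin 54.00°) = √(2705 / 0.8090) = √3343.3 = 57.82 m/s.

57.8 m/s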